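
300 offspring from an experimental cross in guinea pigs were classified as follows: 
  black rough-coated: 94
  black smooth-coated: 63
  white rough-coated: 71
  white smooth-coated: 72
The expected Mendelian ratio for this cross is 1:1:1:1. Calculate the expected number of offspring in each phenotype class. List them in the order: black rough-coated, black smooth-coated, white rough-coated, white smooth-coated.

75, 75, 75, 75

The 1:1:1:1 ratio has 4 parts, so with N = 300 the expected counts are:
  black rough-coated: 300 × 1/4 = 75
  black smooth-coated: 300 × 1/4 = 75
  white rough-coated: 300 × 1/4 = 75
  white smooth-coated: 300 × 1/4 = 75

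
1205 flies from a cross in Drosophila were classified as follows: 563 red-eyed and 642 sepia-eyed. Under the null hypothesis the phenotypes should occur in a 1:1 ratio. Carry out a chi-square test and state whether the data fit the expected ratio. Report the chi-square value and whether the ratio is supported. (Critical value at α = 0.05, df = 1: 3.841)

Under the 1:1 hypothesis (Σ ratio = 2, N = 1205):
  red-eyed: 1205 × 1/2 = 602.5
  sepia-eyed: 1205 × 1/2 = 602.5
χ² = Σ (O − E)² / E
  red-eyed: (563 − 602.5)² / 602.5 = 2.5896
  sepia-eyed: (642 − 602.5)² / 602.5 = 2.5896
χ² = 2.5896 + 2.5896 = 5.1792 ≈ 5.179
Degrees of freedom = 2 − 1 = 1; critical value at α = 0.05 is 3.841.
Since 5.179 > 3.841, we reject the null hypothesis — the data do not fit the 1:1 ratio.

5.179; not consistent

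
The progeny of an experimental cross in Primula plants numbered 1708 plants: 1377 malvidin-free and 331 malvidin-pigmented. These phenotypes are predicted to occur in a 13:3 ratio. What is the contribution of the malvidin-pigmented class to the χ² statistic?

0.361

Expected counts for N = 1708 under a 13:3 ratio (total parts = 16):
  malvidin-free: 1708 × 13/16 = 1387.75
  malvidin-pigmented: 1708 × 3/16 = 320.25
Contribution of malvidin-pigmented: (331 − 320.25)² / 320.25 = 0.3609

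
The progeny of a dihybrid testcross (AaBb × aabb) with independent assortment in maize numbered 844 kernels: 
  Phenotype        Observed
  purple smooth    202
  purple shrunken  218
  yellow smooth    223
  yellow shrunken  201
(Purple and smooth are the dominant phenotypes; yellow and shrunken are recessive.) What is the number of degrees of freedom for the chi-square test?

3

A dihybrid testcross with independent assortment gives a 1:1:1:1 ratio.
A goodness-of-fit test with 4 phenotype classes has df = 4 − 1 = 3.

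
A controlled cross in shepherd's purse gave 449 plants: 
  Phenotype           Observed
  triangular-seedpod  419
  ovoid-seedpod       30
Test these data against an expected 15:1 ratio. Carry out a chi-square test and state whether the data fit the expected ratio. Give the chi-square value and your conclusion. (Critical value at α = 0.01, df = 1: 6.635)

Expected counts for N = 449 under a 15:1 ratio (total parts = 16):
  triangular-seedpod: 449 × 15/16 = 420.9375
  ovoid-seedpod: 449 × 1/16 = 28.0625
χ² = Σ (O − E)² / E
  triangular-seedpod: (419 − 420.9375)² / 420.9375 = 0.0089
  ovoid-seedpod: (30 − 28.0625)² / 28.0625 = 0.1338
χ² = 0.0089 + 0.1338 = 0.1427 ≈ 0.143
Degrees of freedom = 2 − 1 = 1; critical value at α = 0.01 is 6.635.
Since 0.143 < 6.635, we fail to reject the null hypothesis — the data are consistent with the 15:1 ratio.

0.143; consistent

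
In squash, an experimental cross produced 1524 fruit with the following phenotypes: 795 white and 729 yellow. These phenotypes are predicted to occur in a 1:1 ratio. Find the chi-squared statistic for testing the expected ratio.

2.858

Total ratio parts = 2. Expected numbers out of 1524:
  white: 1524 × 1/2 = 762
  yellow: 1524 × 1/2 = 762
χ² = Σ (O − E)² / E
  white: (795 − 762)² / 762 = 1.4291
  yellow: (729 − 762)² / 762 = 1.4291
χ² = 1.4291 + 1.4291 = 2.8582 ≈ 2.858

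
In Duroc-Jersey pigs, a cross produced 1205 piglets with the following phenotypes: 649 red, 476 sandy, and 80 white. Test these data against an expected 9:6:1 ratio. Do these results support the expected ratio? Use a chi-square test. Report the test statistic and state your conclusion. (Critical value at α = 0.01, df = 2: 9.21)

The 9:6:1 ratio has 16 parts, so with N = 1205 the expected counts are:
  red: 1205 × 9/16 = 677.8125
  sandy: 1205 × 6/16 = 451.875
  white: 1205 × 1/16 = 75.3125
χ² = Σ (O − E)² / E
  red: (649 − 677.8125)² / 677.8125 = 1.2248
  sandy: (476 − 451.875)² / 451.875 = 1.2880
  white: (80 − 75.3125)² / 75.3125 = 0.2918
χ² = 1.2248 + 1.2880 + 0.2918 = 2.8046 ≈ 2.805
Degrees of freedom = 3 − 1 = 2; critical value at α = 0.01 is 9.21.
Since 2.805 < 9.21, we fail to reject the null hypothesis — the data are consistent with the 9:6:1 ratio.

2.805; consistent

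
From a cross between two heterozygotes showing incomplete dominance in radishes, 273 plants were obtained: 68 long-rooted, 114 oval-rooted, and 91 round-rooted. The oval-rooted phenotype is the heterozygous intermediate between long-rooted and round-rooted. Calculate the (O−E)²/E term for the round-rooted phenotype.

With incomplete dominance, a heterozygote × heterozygote cross gives a 1:2:1 phenotypic ratio.
Under the 1:2:1 hypothesis (Σ ratio = 4, N = 273):
  long-rooted: 273 × 1/4 = 68.25
  oval-rooted: 273 × 2/4 = 136.5
  round-rooted: 273 × 1/4 = 68.25
Contribution of round-rooted: (91 − 68.25)² / 68.25 = 7.5833

7.583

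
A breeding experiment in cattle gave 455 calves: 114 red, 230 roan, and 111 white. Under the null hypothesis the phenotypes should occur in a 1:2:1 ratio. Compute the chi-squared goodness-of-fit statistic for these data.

Total ratio parts = 4. Expected numbers out of 455:
  red: 455 × 1/4 = 113.75
  roan: 455 × 2/4 = 227.5
  white: 455 × 1/4 = 113.75
χ² = Σ (O − E)² / E
  red: (114 − 113.75)² / 113.75 = 0.0005
  roan: (230 − 227.5)² / 227.5 = 0.0275
  white: (111 − 113.75)² / 113.75 = 0.0665
χ² = 0.0005 + 0.0275 + 0.0665 = 0.0945 ≈ 0.095

0.095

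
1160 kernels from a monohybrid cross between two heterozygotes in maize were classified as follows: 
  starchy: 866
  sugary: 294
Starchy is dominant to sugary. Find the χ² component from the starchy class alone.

For a monohybrid cross between heterozygotes with complete dominance, the expected phenotypic ratio is 3:1.
Under the 3:1 hypothesis (Σ ratio = 4, N = 1160):
  starchy: 1160 × 3/4 = 870
  sugary: 1160 × 1/4 = 290
Contribution of starchy: (866 − 870)² / 870 = 0.0184

0.018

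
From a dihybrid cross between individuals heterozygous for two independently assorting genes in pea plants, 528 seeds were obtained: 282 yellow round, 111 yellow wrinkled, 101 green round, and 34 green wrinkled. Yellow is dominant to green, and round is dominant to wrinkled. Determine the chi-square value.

A dihybrid F₂ with independent assortment and complete dominance at both loci gives a 9:3:3:1 phenotypic ratio.
The 9:3:3:1 ratio has 16 parts, so with N = 528 the expected counts are:
  yellow round: 528 × 9/16 = 297
  yellow wrinkled: 528 × 3/16 = 99
  green round: 528 × 3/16 = 99
  green wrinkled: 528 × 1/16 = 33
χ² = Σ (O − E)² / E
  yellow round: (282 − 297)² / 297 = 0.7576
  yellow wrinkled: (111 − 99)² / 99 = 1.4545
  green round: (101 − 99)² / 99 = 0.0404
  green wrinkled: (34 − 33)² / 33 = 0.0303
χ² = 0.7576 + 1.4545 + 0.0404 + 0.0303 = 2.2828 ≈ 2.283

2.283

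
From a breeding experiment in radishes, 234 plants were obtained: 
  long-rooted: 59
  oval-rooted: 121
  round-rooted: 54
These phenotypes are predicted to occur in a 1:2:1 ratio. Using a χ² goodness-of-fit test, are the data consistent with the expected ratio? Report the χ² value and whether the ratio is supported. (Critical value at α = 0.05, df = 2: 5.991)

0.487; consistent

The 1:2:1 ratio has 4 parts, so with N = 234 the expected counts are:
  long-rooted: 234 × 1/4 = 58.5
  oval-rooted: 234 × 2/4 = 117
  round-rooted: 234 × 1/4 = 58.5
χ² = Σ (O − E)² / E
  long-rooted: (59 − 58.5)² / 58.5 = 0.0043
  oval-rooted: (121 − 117)² / 117 = 0.1368
  round-rooted: (54 − 58.5)² / 58.5 = 0.3462
χ² = 0.0043 + 0.1368 + 0.3462 = 0.4873 ≈ 0.487
Degrees of freedom = 3 − 1 = 2; critical value at α = 0.05 is 5.991.
Since 0.487 < 5.991, we fail to reject the null hypothesis — the data are consistent with the 1:2:1 ratio.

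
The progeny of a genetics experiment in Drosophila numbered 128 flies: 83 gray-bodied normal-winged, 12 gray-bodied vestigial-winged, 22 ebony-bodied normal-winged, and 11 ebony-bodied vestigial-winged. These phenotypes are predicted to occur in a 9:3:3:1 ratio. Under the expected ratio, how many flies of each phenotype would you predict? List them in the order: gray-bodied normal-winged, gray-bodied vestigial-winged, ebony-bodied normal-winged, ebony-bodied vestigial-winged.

Expected counts for N = 128 under a 9:3:3:1 ratio (total parts = 16):
  gray-bodied normal-winged: 128 × 9/16 = 72
  gray-bodied vestigial-winged: 128 × 3/16 = 24
  ebony-bodied normal-winged: 128 × 3/16 = 24
  ebony-bodied vestigial-winged: 128 × 1/16 = 8

72, 24, 24, 8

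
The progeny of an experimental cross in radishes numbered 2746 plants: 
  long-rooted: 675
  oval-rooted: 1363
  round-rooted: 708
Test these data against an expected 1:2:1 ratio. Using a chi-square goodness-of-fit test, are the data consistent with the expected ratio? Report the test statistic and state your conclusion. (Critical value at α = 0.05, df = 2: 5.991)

0.939; consistent

Total ratio parts = 4. Expected numbers out of 2746:
  long-rooted: 2746 × 1/4 = 686.5
  oval-rooted: 2746 × 2/4 = 1373
  round-rooted: 2746 × 1/4 = 686.5
χ² = Σ (O − E)² / E
  long-rooted: (675 − 686.5)² / 686.5 = 0.1926
  oval-rooted: (1363 − 1373)² / 1373 = 0.0728
  round-rooted: (708 − 686.5)² / 686.5 = 0.6733
χ² = 0.1926 + 0.0728 + 0.6733 = 0.9387 ≈ 0.939
Degrees of freedom = 3 − 1 = 2; critical value at α = 0.05 is 5.991.
Since 0.939 < 5.991, we fail to reject the null hypothesis — the data are consistent with the 1:2:1 ratio.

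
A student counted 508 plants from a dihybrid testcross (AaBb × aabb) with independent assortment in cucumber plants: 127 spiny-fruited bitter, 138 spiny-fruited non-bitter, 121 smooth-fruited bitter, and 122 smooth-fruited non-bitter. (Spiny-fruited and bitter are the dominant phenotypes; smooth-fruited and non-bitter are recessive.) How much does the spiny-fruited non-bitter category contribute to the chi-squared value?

0.953

A dihybrid testcross with independent assortment gives a 1:1:1:1 ratio.
Expected counts for N = 508 under a 1:1:1:1 ratio (total parts = 4):
  spiny-fruited bitter: 508 × 1/4 = 127
  spiny-fruited non-bitter: 508 × 1/4 = 127
  smooth-fruited bitter: 508 × 1/4 = 127
  smooth-fruited non-bitter: 508 × 1/4 = 127
Contribution of spiny-fruited non-bitter: (138 − 127)² / 127 = 0.9528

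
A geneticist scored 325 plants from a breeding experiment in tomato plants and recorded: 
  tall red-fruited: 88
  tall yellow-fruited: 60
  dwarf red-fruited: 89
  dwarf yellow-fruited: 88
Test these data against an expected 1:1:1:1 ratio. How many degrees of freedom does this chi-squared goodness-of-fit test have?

A goodness-of-fit test with 4 phenotype classes has df = 4 − 1 = 3.

3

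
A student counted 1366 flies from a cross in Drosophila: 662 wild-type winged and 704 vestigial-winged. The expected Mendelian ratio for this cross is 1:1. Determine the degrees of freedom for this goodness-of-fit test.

A goodness-of-fit test with 2 phenotype classes has df = 2 − 1 = 1.

1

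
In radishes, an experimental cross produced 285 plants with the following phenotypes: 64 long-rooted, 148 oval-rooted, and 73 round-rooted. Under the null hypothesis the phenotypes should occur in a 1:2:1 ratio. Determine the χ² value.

Under the 1:2:1 hypothesis (Σ ratio = 4, N = 285):
  long-rooted: 285 × 1/4 = 71.25
  oval-rooted: 285 × 2/4 = 142.5
  round-rooted: 285 × 1/4 = 71.25
χ² = Σ (O − E)² / E
  long-rooted: (64 − 71.25)² / 71.25 = 0.7377
  oval-rooted: (148 − 142.5)² / 142.5 = 0.2123
  round-rooted: (73 − 71.25)² / 71.25 = 0.0430
χ² = 0.7377 + 0.2123 + 0.0430 = 0.993

0.993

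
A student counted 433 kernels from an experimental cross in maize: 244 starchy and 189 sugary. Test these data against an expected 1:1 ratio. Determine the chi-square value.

6.986

Total ratio parts = 2. Expected numbers out of 433:
  starchy: 433 × 1/2 = 216.5
  sugary: 433 × 1/2 = 216.5
χ² = Σ (O − E)² / E
  starchy: (244 − 216.5)² / 216.5 = 3.4931
  sugary: (189 − 216.5)² / 216.5 = 3.4931
χ² = 3.4931 + 3.4931 = 6.9862 ≈ 6.986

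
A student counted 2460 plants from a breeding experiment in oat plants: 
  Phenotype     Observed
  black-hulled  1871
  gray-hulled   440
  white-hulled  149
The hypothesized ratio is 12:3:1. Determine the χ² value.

1.492

Total ratio parts = 16. Expected numbers out of 2460:
  black-hulled: 2460 × 12/16 = 1845
  gray-hulled: 2460 × 3/16 = 461.25
  white-hulled: 2460 × 1/16 = 153.75
χ² = Σ (O − E)² / E
  black-hulled: (1871 − 1845)² / 1845 = 0.3664
  gray-hulled: (440 − 461.25)² / 461.25 = 0.9790
  white-hulled: (149 − 153.75)² / 153.75 = 0.1467
χ² = 0.3664 + 0.9790 + 0.1467 = 1.4921 ≈ 1.492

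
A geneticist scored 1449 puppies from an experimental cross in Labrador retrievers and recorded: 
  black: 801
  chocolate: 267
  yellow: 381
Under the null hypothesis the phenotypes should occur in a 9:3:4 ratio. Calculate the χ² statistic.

Under the 9:3:4 hypothesis (Σ ratio = 16, N = 1449):
  black: 1449 × 9/16 = 815.0625
  chocolate: 1449 × 3/16 = 271.6875
  yellow: 1449 × 4/16 = 362.25
χ² = Σ (O − E)² / E
  black: (801 − 815.0625)² / 815.0625 = 0.2426
  chocolate: (267 − 271.6875)² / 271.6875 = 0.0809
  yellow: (381 − 362.25)² / 362.25 = 0.9705
χ² = 0.2426 + 0.0809 + 0.9705 = 1.294

1.294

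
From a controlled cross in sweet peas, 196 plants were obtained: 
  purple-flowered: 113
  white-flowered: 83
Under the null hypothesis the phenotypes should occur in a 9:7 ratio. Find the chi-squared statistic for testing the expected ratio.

Total ratio parts = 16. Expected numbers out of 196:
  purple-flowered: 196 × 9/16 = 110.25
  white-flowered: 196 × 7/16 = 85.75
χ² = Σ (O − E)² / E
  purple-flowered: (113 − 110.25)² / 110.25 = 0.0686
  white-flowered: (83 − 85.75)² / 85.75 = 0.0882
χ² = 0.0686 + 0.0882 = 0.1568 ≈ 0.157

0.157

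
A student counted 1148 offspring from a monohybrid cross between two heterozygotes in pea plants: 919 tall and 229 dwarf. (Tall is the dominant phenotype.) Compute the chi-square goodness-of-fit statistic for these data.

15.628

For a monohybrid cross between heterozygotes with complete dominance, the expected phenotypic ratio is 3:1.
Total ratio parts = 4. Expected numbers out of 1148:
  tall: 1148 × 3/4 = 861
  dwarf: 1148 × 1/4 = 287
χ² = Σ (O − E)² / E
  tall: (919 − 861)² / 861 = 3.9071
  dwarf: (229 − 287)² / 287 = 11.7213
χ² = 3.9071 + 11.7213 = 15.6284 ≈ 15.628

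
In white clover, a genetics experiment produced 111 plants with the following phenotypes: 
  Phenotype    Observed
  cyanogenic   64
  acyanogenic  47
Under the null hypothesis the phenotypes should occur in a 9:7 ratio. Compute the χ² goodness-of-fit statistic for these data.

Total ratio parts = 16. Expected numbers out of 111:
  cyanogenic: 111 × 9/16 = 62.4375
  acyanogenic: 111 × 7/16 = 48.5625
χ² = Σ (O − E)² / E
  cyanogenic: (64 − 62.4375)² / 62.4375 = 0.0391
  acyanogenic: (47 − 48.5625)² / 48.5625 = 0.0503
χ² = 0.0391 + 0.0503 = 0.0894 ≈ 0.089

0.089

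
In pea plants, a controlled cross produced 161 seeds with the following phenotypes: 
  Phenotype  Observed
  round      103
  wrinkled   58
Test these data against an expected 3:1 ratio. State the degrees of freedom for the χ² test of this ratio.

1

A goodness-of-fit test with 2 phenotype classes has df = 2 − 1 = 1.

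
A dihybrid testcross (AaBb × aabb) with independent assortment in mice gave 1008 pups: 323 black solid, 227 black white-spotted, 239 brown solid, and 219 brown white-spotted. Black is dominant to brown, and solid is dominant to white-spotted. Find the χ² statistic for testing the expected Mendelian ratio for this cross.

27.476

A dihybrid testcross with independent assortment gives a 1:1:1:1 ratio.
Expected counts for N = 1008 under a 1:1:1:1 ratio (total parts = 4):
  black solid: 1008 × 1/4 = 252
  black white-spotted: 1008 × 1/4 = 252
  brown solid: 1008 × 1/4 = 252
  brown white-spotted: 1008 × 1/4 = 252
χ² = Σ (O − E)² / E
  black solid: (323 − 252)² / 252 = 20.0040
  black white-spotted: (227 − 252)² / 252 = 2.4802
  brown solid: (239 − 252)² / 252 = 0.6706
  brown white-spotted: (219 − 252)² / 252 = 4.3214
χ² = 20.0040 + 2.4802 + 0.6706 + 4.3214 = 27.4762 ≈ 27.476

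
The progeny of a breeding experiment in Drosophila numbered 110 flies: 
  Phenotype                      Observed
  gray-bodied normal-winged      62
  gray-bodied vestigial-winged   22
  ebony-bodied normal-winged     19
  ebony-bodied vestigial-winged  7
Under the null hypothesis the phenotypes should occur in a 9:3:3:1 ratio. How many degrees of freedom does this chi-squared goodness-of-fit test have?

3

A goodness-of-fit test with 4 phenotype classes has df = 4 − 1 = 3.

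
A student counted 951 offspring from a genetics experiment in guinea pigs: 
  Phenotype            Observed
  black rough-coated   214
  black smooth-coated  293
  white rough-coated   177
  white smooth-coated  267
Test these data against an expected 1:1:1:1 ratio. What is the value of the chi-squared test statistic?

Expected counts for N = 951 under a 1:1:1:1 ratio (total parts = 4):
  black rough-coated: 951 × 1/4 = 237.75
  black smooth-coated: 951 × 1/4 = 237.75
  white rough-coated: 951 × 1/4 = 237.75
  white smooth-coated: 951 × 1/4 = 237.75
χ² = Σ (O − E)² / E
  black rough-coated: (214 − 237.75)² / 237.75 = 2.3725
  black smooth-coated: (293 − 237.75)² / 237.75 = 12.8394
  white rough-coated: (177 − 237.75)² / 237.75 = 15.5229
  white smooth-coated: (267 − 237.75)² / 237.75 = 3.5986
χ² = 2.3725 + 12.8394 + 15.5229 + 3.5986 = 34.3334 ≈ 34.333

34.333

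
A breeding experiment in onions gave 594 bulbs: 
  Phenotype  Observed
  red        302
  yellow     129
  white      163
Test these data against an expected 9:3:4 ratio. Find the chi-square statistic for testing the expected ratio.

Expected counts for N = 594 under a 9:3:4 ratio (total parts = 16):
  red: 594 × 9/16 = 334.125
  yellow: 594 × 3/16 = 111.375
  white: 594 × 4/16 = 148.5
χ² = Σ (O − E)² / E
  red: (302 − 334.125)² / 334.125 = 3.0887
  yellow: (129 − 111.375)² / 111.375 = 2.7891
  white: (163 − 148.5)² / 148.5 = 1.4158
χ² = 3.0887 + 2.7891 + 1.4158 = 7.2936 ≈ 7.294

7.294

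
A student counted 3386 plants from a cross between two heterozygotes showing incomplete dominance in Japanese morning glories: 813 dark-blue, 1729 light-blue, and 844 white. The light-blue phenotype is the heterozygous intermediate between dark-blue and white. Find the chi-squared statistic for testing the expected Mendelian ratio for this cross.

2.099

With incomplete dominance, a heterozygote × heterozygote cross gives a 1:2:1 phenotypic ratio.
Expected counts for N = 3386 under a 1:2:1 ratio (total parts = 4):
  dark-blue: 3386 × 1/4 = 846.5
  light-blue: 3386 × 2/4 = 1693
  white: 3386 × 1/4 = 846.5
χ² = Σ (O − E)² / E
  dark-blue: (813 − 846.5)² / 846.5 = 1.3258
  light-blue: (1729 − 1693)² / 1693 = 0.7655
  white: (844 − 846.5)² / 846.5 = 0.0074
χ² = 1.3258 + 0.7655 + 0.0074 = 2.0987 ≈ 2.099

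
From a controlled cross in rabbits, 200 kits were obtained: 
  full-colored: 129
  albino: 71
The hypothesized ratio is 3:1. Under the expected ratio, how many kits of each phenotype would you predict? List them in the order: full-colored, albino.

Under the 3:1 hypothesis (Σ ratio = 4, N = 200):
  full-colored: 200 × 3/4 = 150
  albino: 200 × 1/4 = 50

150, 50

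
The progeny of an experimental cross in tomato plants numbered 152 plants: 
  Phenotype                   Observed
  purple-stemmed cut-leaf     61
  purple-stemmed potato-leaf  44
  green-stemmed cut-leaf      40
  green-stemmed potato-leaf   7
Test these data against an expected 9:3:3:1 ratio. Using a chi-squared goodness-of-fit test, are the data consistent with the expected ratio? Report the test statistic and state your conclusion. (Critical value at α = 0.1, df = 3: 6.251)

20.749; not consistent

Total ratio parts = 16. Expected numbers out of 152:
  purple-stemmed cut-leaf: 152 × 9/16 = 85.5
  purple-stemmed potato-leaf: 152 × 3/16 = 28.5
  green-stemmed cut-leaf: 152 × 3/16 = 28.5
  green-stemmed potato-leaf: 152 × 1/16 = 9.5
χ² = Σ (O − E)² / E
  purple-stemmed cut-leaf: (61 − 85.5)² / 85.5 = 7.0205
  purple-stemmed potato-leaf: (44 − 28.5)² / 28.5 = 8.4298
  green-stemmed cut-leaf: (40 − 28.5)² / 28.5 = 4.6404
  green-stemmed potato-leaf: (7 − 9.5)² / 9.5 = 0.6579
χ² = 7.0205 + 8.4298 + 4.6404 + 0.6579 = 20.7486 ≈ 20.749
Degrees of freedom = 4 − 1 = 3; critical value at α = 0.1 is 6.251.
Since 20.749 > 6.251, we reject the null hypothesis — the data do not fit the 9:3:3:1 ratio.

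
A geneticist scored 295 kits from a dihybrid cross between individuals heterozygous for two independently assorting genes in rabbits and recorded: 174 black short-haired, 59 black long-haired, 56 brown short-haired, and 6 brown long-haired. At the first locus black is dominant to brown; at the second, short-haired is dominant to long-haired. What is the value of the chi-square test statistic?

A dihybrid F₂ with independent assortment and complete dominance at both loci gives a 9:3:3:1 phenotypic ratio.
Under the 9:3:3:1 hypothesis (Σ ratio = 16, N = 295):
  black short-haired: 295 × 9/16 = 165.9375
  black long-haired: 295 × 3/16 = 55.3125
  brown short-haired: 295 × 3/16 = 55.3125
  brown long-haired: 295 × 1/16 = 18.4375
χ² = Σ (O − E)² / E
  black short-haired: (174 − 165.9375)² / 165.9375 = 0.3917
  black long-haired: (59 − 55.3125)² / 55.3125 = 0.2458
  brown short-haired: (56 − 55.3125)² / 55.3125 = 0.0085
  brown long-haired: (6 − 18.4375)² / 18.4375 = 8.3900
χ² = 0.3917 + 0.2458 + 0.0085 + 8.3900 = 9.036

9.036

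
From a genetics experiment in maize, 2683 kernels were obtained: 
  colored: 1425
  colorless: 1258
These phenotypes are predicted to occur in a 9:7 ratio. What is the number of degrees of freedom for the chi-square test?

A goodness-of-fit test with 2 phenotype classes has df = 2 − 1 = 1.

1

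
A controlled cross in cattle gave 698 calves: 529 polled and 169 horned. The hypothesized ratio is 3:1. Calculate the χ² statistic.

Expected counts for N = 698 under a 3:1 ratio (total parts = 4):
  polled: 698 × 3/4 = 523.5
  horned: 698 × 1/4 = 174.5
χ² = Σ (O − E)² / E
  polled: (529 − 523.5)² / 523.5 = 0.0578
  horned: (169 − 174.5)² / 174.5 = 0.1734
χ² = 0.0578 + 0.1734 = 0.2312 ≈ 0.231

0.231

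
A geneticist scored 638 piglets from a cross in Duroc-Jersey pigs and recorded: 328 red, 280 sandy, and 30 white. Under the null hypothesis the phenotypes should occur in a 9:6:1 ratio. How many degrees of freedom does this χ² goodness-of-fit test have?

A goodness-of-fit test with 3 phenotype classes has df = 3 − 1 = 2.

2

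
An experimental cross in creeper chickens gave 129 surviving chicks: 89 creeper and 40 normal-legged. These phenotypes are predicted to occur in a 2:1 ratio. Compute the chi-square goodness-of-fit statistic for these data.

0.314

Under the 2:1 hypothesis (Σ ratio = 3, N = 129):
  creeper: 129 × 2/3 = 86
  normal-legged: 129 × 1/3 = 43
χ² = Σ (O − E)² / E
  creeper: (89 − 86)² / 86 = 0.1047
  normal-legged: (40 − 43)² / 43 = 0.2093
χ² = 0.1047 + 0.2093 = 0.314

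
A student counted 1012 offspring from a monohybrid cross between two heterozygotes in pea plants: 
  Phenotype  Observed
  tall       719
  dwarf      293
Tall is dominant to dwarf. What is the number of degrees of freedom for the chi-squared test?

1

For a monohybrid cross between heterozygotes with complete dominance, the expected phenotypic ratio is 3:1.
A goodness-of-fit test with 2 phenotype classes has df = 2 − 1 = 1.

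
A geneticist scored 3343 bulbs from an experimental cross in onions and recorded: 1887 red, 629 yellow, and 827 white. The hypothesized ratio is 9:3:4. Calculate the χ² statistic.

The 9:3:4 ratio has 16 parts, so with N = 3343 the expected counts are:
  red: 3343 × 9/16 = 1880.4375
  yellow: 3343 × 3/16 = 626.8125
  white: 3343 × 4/16 = 835.75
χ² = Σ (O − E)² / E
  red: (1887 − 1880.4375)² / 1880.4375 = 0.0229
  yellow: (629 − 626.8125)² / 626.8125 = 0.0076
  white: (827 − 835.75)² / 835.75 = 0.0916
χ² = 0.0229 + 0.0076 + 0.0916 = 0.1221 ≈ 0.122

0.122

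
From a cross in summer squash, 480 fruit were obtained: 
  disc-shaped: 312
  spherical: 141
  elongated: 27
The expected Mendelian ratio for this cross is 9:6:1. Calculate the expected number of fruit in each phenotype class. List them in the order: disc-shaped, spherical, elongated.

270, 180, 30

Total ratio parts = 16. Expected numbers out of 480:
  disc-shaped: 480 × 9/16 = 270
  spherical: 480 × 6/16 = 180
  elongated: 480 × 1/16 = 30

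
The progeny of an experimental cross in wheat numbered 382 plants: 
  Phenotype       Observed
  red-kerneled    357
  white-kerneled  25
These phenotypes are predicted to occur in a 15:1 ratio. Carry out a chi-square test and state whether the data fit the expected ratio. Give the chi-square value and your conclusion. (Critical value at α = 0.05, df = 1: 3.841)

The 15:1 ratio has 16 parts, so with N = 382 the expected counts are:
  red-kerneled: 382 × 15/16 = 358.125
  white-kerneled: 382 × 1/16 = 23.875
χ² = Σ (O − E)² / E
  red-kerneled: (357 − 358.125)² / 358.125 = 0.0035
  white-kerneled: (25 − 23.875)² / 23.875 = 0.0530
χ² = 0.0035 + 0.0530 = 0.0565 ≈ 0.057
Degrees of freedom = 2 − 1 = 1; critical value at α = 0.05 is 3.841.
Since 0.057 < 3.841, we fail to reject the null hypothesis — the data are consistent with the 15:1 ratio.

0.057; consistent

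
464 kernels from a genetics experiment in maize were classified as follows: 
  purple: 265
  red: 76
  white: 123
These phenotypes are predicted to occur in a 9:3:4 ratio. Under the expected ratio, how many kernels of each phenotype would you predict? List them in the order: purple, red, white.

The 9:3:4 ratio has 16 parts, so with N = 464 the expected counts are:
  purple: 464 × 9/16 = 261
  red: 464 × 3/16 = 87
  white: 464 × 4/16 = 116

261, 87, 116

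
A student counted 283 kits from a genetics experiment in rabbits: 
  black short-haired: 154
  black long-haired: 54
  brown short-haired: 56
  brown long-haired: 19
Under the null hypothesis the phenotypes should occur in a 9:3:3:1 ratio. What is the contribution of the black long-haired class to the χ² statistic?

The 9:3:3:1 ratio has 16 parts, so with N = 283 the expected counts are:
  black short-haired: 283 × 9/16 = 159.1875
  black long-haired: 283 × 3/16 = 53.0625
  brown short-haired: 283 × 3/16 = 53.0625
  brown long-haired: 283 × 1/16 = 17.6875
Contribution of black long-haired: (54 − 53.0625)² / 53.0625 = 0.0166

0.017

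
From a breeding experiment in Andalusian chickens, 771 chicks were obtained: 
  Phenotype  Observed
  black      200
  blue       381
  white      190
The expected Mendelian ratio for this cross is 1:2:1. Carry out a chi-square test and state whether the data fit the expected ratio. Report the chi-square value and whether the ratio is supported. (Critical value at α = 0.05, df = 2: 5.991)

Under the 1:2:1 hypothesis (Σ ratio = 4, N = 771):
  black: 771 × 1/4 = 192.75
  blue: 771 × 2/4 = 385.5
  white: 771 × 1/4 = 192.75
χ² = Σ (O − E)² / E
  black: (200 − 192.75)² / 192.75 = 0.2727
  blue: (381 − 385.5)² / 385.5 = 0.0525
  white: (190 − 192.75)² / 192.75 = 0.0392
χ² = 0.2727 + 0.0525 + 0.0392 = 0.3644 ≈ 0.364
Degrees of freedom = 3 − 1 = 2; critical value at α = 0.05 is 5.991.
Since 0.364 < 5.991, we fail to reject the null hypothesis — the data are consistent with the 1:2:1 ratio.

0.364; consistent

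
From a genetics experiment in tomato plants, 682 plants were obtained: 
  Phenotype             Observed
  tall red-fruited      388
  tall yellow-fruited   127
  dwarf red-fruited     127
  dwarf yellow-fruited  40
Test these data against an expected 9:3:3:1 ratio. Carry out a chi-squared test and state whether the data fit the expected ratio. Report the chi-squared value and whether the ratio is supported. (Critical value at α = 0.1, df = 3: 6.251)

Under the 9:3:3:1 hypothesis (Σ ratio = 16, N = 682):
  tall red-fruited: 682 × 9/16 = 383.625
  tall yellow-fruited: 682 × 3/16 = 127.875
  dwarf red-fruited: 682 × 3/16 = 127.875
  dwarf yellow-fruited: 682 × 1/16 = 42.625
χ² = Σ (O − E)² / E
  tall red-fruited: (388 − 383.625)² / 383.625 = 0.0499
  tall yellow-fruited: (127 − 127.875)² / 127.875 = 0.0060
  dwarf red-fruited: (127 − 127.875)² / 127.875 = 0.0060
  dwarf yellow-fruited: (40 − 42.625)² / 42.625 = 0.1617
χ² = 0.0499 + 0.0060 + 0.0060 + 0.1617 = 0.2236 ≈ 0.224
Degrees of freedom = 4 − 1 = 3; critical value at α = 0.1 is 6.251.
Since 0.224 < 6.251, we fail to reject the null hypothesis — the data are consistent with the 9:3:3:1 ratio.

0.224; consistent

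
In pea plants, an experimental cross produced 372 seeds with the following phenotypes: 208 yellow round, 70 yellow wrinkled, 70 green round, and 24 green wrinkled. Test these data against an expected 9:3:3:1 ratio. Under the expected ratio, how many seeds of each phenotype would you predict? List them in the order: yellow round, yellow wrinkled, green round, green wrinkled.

Expected counts for N = 372 under a 9:3:3:1 ratio (total parts = 16):
  yellow round: 372 × 9/16 = 209.25
  yellow wrinkled: 372 × 3/16 = 69.75
  green round: 372 × 3/16 = 69.75
  green wrinkled: 372 × 1/16 = 23.25

209.25, 69.75, 69.75, 23.25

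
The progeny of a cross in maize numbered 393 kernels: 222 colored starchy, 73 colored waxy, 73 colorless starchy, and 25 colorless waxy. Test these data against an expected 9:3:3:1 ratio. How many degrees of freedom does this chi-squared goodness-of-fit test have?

A goodness-of-fit test with 4 phenotype classes has df = 4 − 1 = 3.

3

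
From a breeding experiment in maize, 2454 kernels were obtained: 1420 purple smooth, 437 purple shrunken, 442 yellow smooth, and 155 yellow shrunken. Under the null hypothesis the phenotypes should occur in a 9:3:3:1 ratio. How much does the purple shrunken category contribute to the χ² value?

Under the 9:3:3:1 hypothesis (Σ ratio = 16, N = 2454):
  purple smooth: 2454 × 9/16 = 1380.375
  purple shrunken: 2454 × 3/16 = 460.125
  yellow smooth: 2454 × 3/16 = 460.125
  yellow shrunken: 2454 × 1/16 = 153.375
Contribution of purple shrunken: (437 − 460.125)² / 460.125 = 1.1622

1.162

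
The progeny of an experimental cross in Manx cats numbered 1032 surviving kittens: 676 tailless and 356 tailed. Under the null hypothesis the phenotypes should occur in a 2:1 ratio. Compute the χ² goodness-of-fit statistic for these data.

The 2:1 ratio has 3 parts, so with N = 1032 the expected counts are:
  tailless: 1032 × 2/3 = 688
  tailed: 1032 × 1/3 = 344
χ² = Σ (O − E)² / E
  tailless: (676 − 688)² / 688 = 0.2093
  tailed: (356 − 344)² / 344 = 0.4186
χ² = 0.2093 + 0.4186 = 0.6279 ≈ 0.628

0.628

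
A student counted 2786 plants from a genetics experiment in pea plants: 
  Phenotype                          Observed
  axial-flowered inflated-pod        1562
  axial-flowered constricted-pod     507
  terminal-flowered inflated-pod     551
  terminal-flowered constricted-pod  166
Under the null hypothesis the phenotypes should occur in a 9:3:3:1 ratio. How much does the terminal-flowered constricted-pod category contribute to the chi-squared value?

0.379

Under the 9:3:3:1 hypothesis (Σ ratio = 16, N = 2786):
  axial-flowered inflated-pod: 2786 × 9/16 = 1567.125
  axial-flowered constricted-pod: 2786 × 3/16 = 522.375
  terminal-flowered inflated-pod: 2786 × 3/16 = 522.375
  terminal-flowered constricted-pod: 2786 × 1/16 = 174.125
Contribution of terminal-flowered constricted-pod: (166 − 174.125)² / 174.125 = 0.3791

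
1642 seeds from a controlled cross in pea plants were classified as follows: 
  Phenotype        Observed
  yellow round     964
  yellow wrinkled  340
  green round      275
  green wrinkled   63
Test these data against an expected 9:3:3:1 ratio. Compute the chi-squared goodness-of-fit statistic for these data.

23.927

Under the 9:3:3:1 hypothesis (Σ ratio = 16, N = 1642):
  yellow round: 1642 × 9/16 = 923.625
  yellow wrinkled: 1642 × 3/16 = 307.875
  green round: 1642 × 3/16 = 307.875
  green wrinkled: 1642 × 1/16 = 102.625
χ² = Σ (O − E)² / E
  yellow round: (964 − 923.625)² / 923.625 = 1.7649
  yellow wrinkled: (340 − 307.875)² / 307.875 = 3.3521
  green round: (275 − 307.875)² / 307.875 = 3.5104
  green wrinkled: (63 − 102.625)² / 102.625 = 15.2998
χ² = 1.7649 + 3.3521 + 3.5104 + 15.2998 = 23.9272 ≈ 23.927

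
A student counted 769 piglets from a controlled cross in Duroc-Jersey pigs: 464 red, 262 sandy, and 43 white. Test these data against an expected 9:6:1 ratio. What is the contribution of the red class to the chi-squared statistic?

Under the 9:6:1 hypothesis (Σ ratio = 16, N = 769):
  red: 769 × 9/16 = 432.5625
  sandy: 769 × 6/16 = 288.375
  white: 769 × 1/16 = 48.0625
Contribution of red: (464 − 432.5625)² / 432.5625 = 2.2848

2.285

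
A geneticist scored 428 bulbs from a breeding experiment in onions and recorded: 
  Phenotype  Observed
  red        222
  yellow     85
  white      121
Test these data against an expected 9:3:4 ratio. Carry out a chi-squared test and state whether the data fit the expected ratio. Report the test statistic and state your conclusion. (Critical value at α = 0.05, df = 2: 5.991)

3.573; consistent

The 9:3:4 ratio has 16 parts, so with N = 428 the expected counts are:
  red: 428 × 9/16 = 240.75
  yellow: 428 × 3/16 = 80.25
  white: 428 × 4/16 = 107
χ² = Σ (O − E)² / E
  red: (222 − 240.75)² / 240.75 = 1.4603
  yellow: (85 − 80.25)² / 80.25 = 0.2812
  white: (121 − 107)² / 107 = 1.8318
χ² = 1.4603 + 0.2812 + 1.8318 = 3.5733 ≈ 3.573
Degrees of freedom = 3 − 1 = 2; critical value at α = 0.05 is 5.991.
Since 3.573 < 5.991, we fail to reject the null hypothesis — the data are consistent with the 9:3:4 ratio.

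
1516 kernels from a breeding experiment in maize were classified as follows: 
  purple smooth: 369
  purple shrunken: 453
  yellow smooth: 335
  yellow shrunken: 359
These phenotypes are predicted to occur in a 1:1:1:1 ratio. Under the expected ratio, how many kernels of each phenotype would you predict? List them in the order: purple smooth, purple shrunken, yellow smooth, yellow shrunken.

The 1:1:1:1 ratio has 4 parts, so with N = 1516 the expected counts are:
  purple smooth: 1516 × 1/4 = 379
  purple shrunken: 1516 × 1/4 = 379
  yellow smooth: 1516 × 1/4 = 379
  yellow shrunken: 1516 × 1/4 = 379

379, 379, 379, 379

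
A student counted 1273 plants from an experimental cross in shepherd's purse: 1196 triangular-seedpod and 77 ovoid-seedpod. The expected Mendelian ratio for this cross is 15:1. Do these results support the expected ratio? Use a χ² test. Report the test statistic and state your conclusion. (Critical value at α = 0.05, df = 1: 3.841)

Under the 15:1 hypothesis (Σ ratio = 16, N = 1273):
  triangular-seedpod: 1273 × 15/16 = 1193.4375
  ovoid-seedpod: 1273 × 1/16 = 79.5625
χ² = Σ (O − E)² / E
  triangular-seedpod: (1196 − 1193.4375)² / 1193.4375 = 0.0055
  ovoid-seedpod: (77 − 79.5625)² / 79.5625 = 0.0825
χ² = 0.0055 + 0.0825 = 0.088
Degrees of freedom = 2 − 1 = 1; critical value at α = 0.05 is 3.841.
Since 0.088 < 3.841, we fail to reject the null hypothesis — the data are consistent with the 15:1 ratio.

0.088; consistent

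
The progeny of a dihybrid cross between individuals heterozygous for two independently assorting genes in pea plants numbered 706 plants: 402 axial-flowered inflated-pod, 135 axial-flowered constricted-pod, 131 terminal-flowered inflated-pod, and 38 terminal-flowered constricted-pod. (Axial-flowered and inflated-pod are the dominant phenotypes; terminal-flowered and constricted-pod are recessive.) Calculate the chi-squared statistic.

0.976

A dihybrid F₂ with independent assortment and complete dominance at both loci gives a 9:3:3:1 phenotypic ratio.
The 9:3:3:1 ratio has 16 parts, so with N = 706 the expected counts are:
  axial-flowered inflated-pod: 706 × 9/16 = 397.125
  axial-flowered constricted-pod: 706 × 3/16 = 132.375
  terminal-flowered inflated-pod: 706 × 3/16 = 132.375
  terminal-flowered constricted-pod: 706 × 1/16 = 44.125
χ² = Σ (O − E)² / E
  axial-flowered inflated-pod: (402 − 397.125)² / 397.125 = 0.0598
  axial-flowered constricted-pod: (135 − 132.375)² / 132.375 = 0.0521
  terminal-flowered inflated-pod: (131 − 132.375)² / 132.375 = 0.0143
  terminal-flowered constricted-pod: (38 − 44.125)² / 44.125 = 0.8502
χ² = 0.0598 + 0.0521 + 0.0143 + 0.8502 = 0.9764 ≈ 0.976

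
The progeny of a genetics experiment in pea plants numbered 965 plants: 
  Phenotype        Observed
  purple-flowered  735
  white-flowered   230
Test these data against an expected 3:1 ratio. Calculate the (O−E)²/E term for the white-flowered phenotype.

0.525

Total ratio parts = 4. Expected numbers out of 965:
  purple-flowered: 965 × 3/4 = 723.75
  white-flowered: 965 × 1/4 = 241.25
Contribution of white-flowered: (230 − 241.25)² / 241.25 = 0.5246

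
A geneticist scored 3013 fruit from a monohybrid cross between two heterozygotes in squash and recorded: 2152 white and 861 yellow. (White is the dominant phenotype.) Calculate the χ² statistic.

20.551

For a monohybrid cross between heterozygotes with complete dominance, the expected phenotypic ratio is 3:1.
Total ratio parts = 4. Expected numbers out of 3013:
  white: 3013 × 3/4 = 2259.75
  yellow: 3013 × 1/4 = 753.25
χ² = Σ (O − E)² / E
  white: (2152 − 2259.75)² / 2259.75 = 5.1378
  yellow: (861 − 753.25)² / 753.25 = 15.4133
χ² = 5.1378 + 15.4133 = 20.5511 ≈ 20.551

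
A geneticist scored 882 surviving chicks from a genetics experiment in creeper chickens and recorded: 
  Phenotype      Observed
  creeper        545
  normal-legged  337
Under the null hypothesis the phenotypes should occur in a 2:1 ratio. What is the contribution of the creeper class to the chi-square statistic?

3.145

Total ratio parts = 3. Expected numbers out of 882:
  creeper: 882 × 2/3 = 588
  normal-legged: 882 × 1/3 = 294
Contribution of creeper: (545 − 588)² / 588 = 3.1446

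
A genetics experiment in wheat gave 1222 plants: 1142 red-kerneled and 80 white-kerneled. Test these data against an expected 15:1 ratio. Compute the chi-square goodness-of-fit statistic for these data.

The 15:1 ratio has 16 parts, so with N = 1222 the expected counts are:
  red-kerneled: 1222 × 15/16 = 1145.625
  white-kerneled: 1222 × 1/16 = 76.375
χ² = Σ (O − E)² / E
  red-kerneled: (1142 − 1145.625)² / 1145.625 = 0.0115
  white-kerneled: (80 − 76.375)² / 76.375 = 0.1721
χ² = 0.0115 + 0.1721 = 0.1836 ≈ 0.184

0.184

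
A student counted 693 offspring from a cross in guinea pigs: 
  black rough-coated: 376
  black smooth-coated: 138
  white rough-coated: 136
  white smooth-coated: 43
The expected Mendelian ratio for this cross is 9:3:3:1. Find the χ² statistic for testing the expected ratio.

1.275

Expected counts for N = 693 under a 9:3:3:1 ratio (total parts = 16):
  black rough-coated: 693 × 9/16 = 389.8125
  black smooth-coated: 693 × 3/16 = 129.9375
  white rough-coated: 693 × 3/16 = 129.9375
  white smooth-coated: 693 × 1/16 = 43.3125
χ² = Σ (O − E)² / E
  black rough-coated: (376 − 389.8125)² / 389.8125 = 0.4894
  black smooth-coated: (138 − 129.9375)² / 129.9375 = 0.5003
  white rough-coated: (136 − 129.9375)² / 129.9375 = 0.2829
  white smooth-coated: (43 − 43.3125)² / 43.3125 = 0.0023
χ² = 0.4894 + 0.5003 + 0.2829 + 0.0023 = 1.2749 ≈ 1.275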